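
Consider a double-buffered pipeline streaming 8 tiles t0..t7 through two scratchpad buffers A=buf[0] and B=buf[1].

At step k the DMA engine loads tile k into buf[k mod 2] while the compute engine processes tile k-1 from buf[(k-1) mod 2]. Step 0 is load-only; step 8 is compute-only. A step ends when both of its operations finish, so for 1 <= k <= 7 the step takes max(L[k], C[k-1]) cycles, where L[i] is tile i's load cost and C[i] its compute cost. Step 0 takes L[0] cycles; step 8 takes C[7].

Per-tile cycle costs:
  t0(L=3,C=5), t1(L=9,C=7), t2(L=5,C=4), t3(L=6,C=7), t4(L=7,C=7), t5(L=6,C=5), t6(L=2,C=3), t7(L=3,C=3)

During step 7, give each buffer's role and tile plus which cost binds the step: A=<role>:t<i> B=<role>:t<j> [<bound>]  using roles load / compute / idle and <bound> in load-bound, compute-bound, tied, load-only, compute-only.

step 7: A=compute:t6 B=load:t7 [tied]

  0. 3=3c; end=3; A:t0 B:-
  1. max(9,5)=9c; end=12; A:t0 B:t1
  2. max(5,7)=7c; end=19; A:t2 B:t1
  3. max(6,4)=6c; end=25; A:t2 B:t3
  4. max(7,7)=7c; end=32; A:t4 B:t3
  5. max(6,7)=7c; end=39; A:t4 B:t5
  6. max(2,5)=5c; end=44; A:t6 B:t5
  7. max(3,3)=3c; end=47; A:t6 B:t7
  8. 3=3c; end=50; A:t6 B:t7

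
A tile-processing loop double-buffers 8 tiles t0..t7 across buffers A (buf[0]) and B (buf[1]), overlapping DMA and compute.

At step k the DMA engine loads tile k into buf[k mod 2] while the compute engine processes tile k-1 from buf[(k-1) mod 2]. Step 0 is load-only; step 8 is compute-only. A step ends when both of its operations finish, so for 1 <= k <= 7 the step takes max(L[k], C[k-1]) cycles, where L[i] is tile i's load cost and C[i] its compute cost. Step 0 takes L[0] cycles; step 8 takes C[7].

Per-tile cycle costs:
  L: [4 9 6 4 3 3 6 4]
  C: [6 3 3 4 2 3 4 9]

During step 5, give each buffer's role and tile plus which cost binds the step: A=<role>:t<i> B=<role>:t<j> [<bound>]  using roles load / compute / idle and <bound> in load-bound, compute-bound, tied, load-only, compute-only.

step 5: A=compute:t4 B=load:t5 [load-bound]

step 0: L[0]=4 → dur=4, Σ=4 | A=load:t0 B=idle [load-only]
step 1: L[1]=9 C[0]=6 → dur=9, Σ=13 | A=compute:t0 B=load:t1 [load-bound]
step 2: L[2]=6 C[1]=3 → dur=6, Σ=19 | A=load:t2 B=compute:t1 [load-bound]
step 3: L[3]=4 C[2]=3 → dur=4, Σ=23 | A=compute:t2 B=load:t3 [load-bound]
step 4: L[4]=3 C[3]=4 → dur=4, Σ=27 | A=load:t4 B=compute:t3 [compute-bound]
step 5: L[5]=3 C[4]=2 → dur=3, Σ=30 | A=compute:t4 B=load:t5 [load-bound]
step 6: L[6]=6 C[5]=3 → dur=6, Σ=36 | A=load:t6 B=compute:t5 [load-bound]
step 7: L[7]=4 C[6]=4 → dur=4, Σ=40 | A=compute:t6 B=load:t7 [tied]
step 8: C[7]=9 → dur=9, Σ=49 | A=idle B=compute:t7 [compute-only]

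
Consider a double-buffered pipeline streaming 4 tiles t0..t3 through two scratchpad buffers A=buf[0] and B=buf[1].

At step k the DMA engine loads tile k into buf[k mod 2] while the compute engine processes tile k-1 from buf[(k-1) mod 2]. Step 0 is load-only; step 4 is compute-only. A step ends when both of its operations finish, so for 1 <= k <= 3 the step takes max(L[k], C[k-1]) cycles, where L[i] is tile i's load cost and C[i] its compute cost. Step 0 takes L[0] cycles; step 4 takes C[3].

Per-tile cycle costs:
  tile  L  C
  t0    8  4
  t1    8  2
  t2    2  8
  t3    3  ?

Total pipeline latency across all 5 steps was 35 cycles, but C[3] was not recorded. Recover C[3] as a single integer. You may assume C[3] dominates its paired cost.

step 0 → dur = L[0]=8 = 8
step 1 → dur = max(L[1]=8, C[0]=4) = 8
step 2 → dur = max(L[2]=2, C[1]=2) = 2
step 3 → dur = max(L[3]=3, C[2]=8) = 8
step 4 → dur = C[3]=? = C[3]  (unknown; binding)
sum of known step durations = 26
dur[4] = total - known = 35 - 26 = 9
C[3] is the binding max in step 4, so C[3] = dur[4] = 9

C[3] = 9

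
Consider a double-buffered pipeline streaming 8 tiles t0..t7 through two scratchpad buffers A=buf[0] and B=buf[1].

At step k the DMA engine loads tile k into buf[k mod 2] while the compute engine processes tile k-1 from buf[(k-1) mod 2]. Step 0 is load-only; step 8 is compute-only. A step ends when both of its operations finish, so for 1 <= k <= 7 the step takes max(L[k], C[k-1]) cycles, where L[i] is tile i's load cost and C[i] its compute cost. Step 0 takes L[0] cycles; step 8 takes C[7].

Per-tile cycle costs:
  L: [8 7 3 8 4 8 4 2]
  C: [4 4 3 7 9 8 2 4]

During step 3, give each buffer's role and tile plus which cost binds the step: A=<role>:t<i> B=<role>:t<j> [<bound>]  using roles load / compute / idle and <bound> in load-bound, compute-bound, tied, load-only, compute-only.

k=0 load=t0/8c comp=- wait=8 total=8
k=1 load=t1/7c comp=t0/4c wait=7 total=15
k=2 load=t2/3c comp=t1/4c wait=4 total=19
k=3 load=t3/8c comp=t2/3c wait=8 total=27
k=4 load=t4/4c comp=t3/7c wait=7 total=34
k=5 load=t5/8c comp=t4/9c wait=9 total=43
k=6 load=t6/4c comp=t5/8c wait=8 total=51
k=7 load=t7/2c comp=t6/2c wait=2 total=53
k=8 load=- comp=t7/4c wait=4 total=57

step 3: A=compute:t2 B=load:t3 [load-bound]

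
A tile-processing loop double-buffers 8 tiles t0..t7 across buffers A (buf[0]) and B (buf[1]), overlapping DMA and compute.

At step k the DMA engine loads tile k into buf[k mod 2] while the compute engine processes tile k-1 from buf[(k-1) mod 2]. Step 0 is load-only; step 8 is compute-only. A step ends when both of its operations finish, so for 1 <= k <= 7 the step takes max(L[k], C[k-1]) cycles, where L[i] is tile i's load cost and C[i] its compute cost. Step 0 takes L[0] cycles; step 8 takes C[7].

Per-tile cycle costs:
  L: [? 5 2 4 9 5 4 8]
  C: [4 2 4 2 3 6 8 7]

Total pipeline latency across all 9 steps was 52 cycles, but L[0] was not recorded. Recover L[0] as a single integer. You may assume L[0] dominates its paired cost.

L[0] = 6

step 0 = dur = L[0]=? = L[0]  (unknown; binding)
step 1 = dur = max(L[1]=5, C[0]=4) = 5
step 2 = dur = max(L[2]=2, C[1]=2) = 2
step 3 = dur = max(L[3]=4, C[2]=4) = 4
step 4 = dur = max(L[4]=9, C[3]=2) = 9
step 5 = dur = max(L[5]=5, C[4]=3) = 5
step 6 = dur = max(L[6]=4, C[5]=6) = 6
step 7 = dur = max(L[7]=8, C[6]=8) = 8
step 8 = dur = C[7]=7 = 7
sum of known step durations = 46
dur[0] = total - known = 52 - 46 = 6
L[0] is the binding max in step 0, so L[0] = dur[0] = 6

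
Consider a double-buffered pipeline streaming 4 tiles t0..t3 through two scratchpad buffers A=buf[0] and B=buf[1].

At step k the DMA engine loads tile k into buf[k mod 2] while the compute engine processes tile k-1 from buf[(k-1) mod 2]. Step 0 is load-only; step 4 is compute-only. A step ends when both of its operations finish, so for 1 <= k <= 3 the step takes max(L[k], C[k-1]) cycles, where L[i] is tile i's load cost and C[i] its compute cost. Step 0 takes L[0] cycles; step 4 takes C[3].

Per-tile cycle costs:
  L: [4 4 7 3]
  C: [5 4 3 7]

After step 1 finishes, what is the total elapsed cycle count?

end_cycle[1] = 9

step 0: L[0]=4 → dur=4, Σ=4 | A=load:t0 B=idle [load-only]
step 1: L[1]=4 C[0]=5 → dur=5, Σ=9 | A=compute:t0 B=load:t1 [compute-bound]
step 2: L[2]=7 C[1]=4 → dur=7, Σ=16 | A=load:t2 B=compute:t1 [load-bound]
step 3: L[3]=3 C[2]=3 → dur=3, Σ=19 | A=compute:t2 B=load:t3 [tied]
step 4: C[3]=7 → dur=7, Σ=26 | A=idle B=compute:t3 [compute-only]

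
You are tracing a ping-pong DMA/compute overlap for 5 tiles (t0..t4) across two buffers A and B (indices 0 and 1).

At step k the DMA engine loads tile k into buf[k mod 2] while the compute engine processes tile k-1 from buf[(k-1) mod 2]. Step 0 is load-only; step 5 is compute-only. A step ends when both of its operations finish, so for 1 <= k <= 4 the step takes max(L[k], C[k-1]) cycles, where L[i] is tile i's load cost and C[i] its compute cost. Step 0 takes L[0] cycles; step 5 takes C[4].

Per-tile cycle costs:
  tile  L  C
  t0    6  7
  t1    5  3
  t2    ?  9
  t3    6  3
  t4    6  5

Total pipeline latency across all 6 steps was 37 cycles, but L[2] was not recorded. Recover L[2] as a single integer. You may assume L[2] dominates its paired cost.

L[2] = 4

step 0: dur = L[0]=6 = 6
step 1: dur = max(L[1]=5, C[0]=7) = 7
step 2: dur = max(L[2]=?, C[1]=3) = L[2]  (unknown; binding)
step 3: dur = max(L[3]=6, C[2]=9) = 9
step 4: dur = max(L[4]=6, C[3]=3) = 6
step 5: dur = C[4]=5 = 5
sum of known step durations = 33
dur[2] = total - known = 37 - 33 = 4
L[2] is the binding max in step 2, so L[2] = dur[2] = 4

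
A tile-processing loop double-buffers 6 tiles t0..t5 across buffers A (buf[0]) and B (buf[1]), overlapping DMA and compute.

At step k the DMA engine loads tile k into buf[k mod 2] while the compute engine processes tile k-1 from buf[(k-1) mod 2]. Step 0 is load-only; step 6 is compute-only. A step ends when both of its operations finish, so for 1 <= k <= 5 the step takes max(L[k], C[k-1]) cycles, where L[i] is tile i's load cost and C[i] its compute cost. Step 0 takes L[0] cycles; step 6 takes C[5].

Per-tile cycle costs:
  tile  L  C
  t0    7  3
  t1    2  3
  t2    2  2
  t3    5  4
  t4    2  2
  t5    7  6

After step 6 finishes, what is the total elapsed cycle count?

step 0: L[0]=7 → dur=7, Σ=7 | A=load:t0 B=idle [load-only]
step 1: L[1]=2 C[0]=3 → dur=3, Σ=10 | A=compute:t0 B=load:t1 [compute-bound]
step 2: L[2]=2 C[1]=3 → dur=3, Σ=13 | A=load:t2 B=compute:t1 [compute-bound]
step 3: L[3]=5 C[2]=2 → dur=5, Σ=18 | A=compute:t2 B=load:t3 [load-bound]
step 4: L[4]=2 C[3]=4 → dur=4, Σ=22 | A=load:t4 B=compute:t3 [compute-bound]
step 5: L[5]=7 C[4]=2 → dur=7, Σ=29 | A=compute:t4 B=load:t5 [load-bound]
step 6: C[5]=6 → dur=6, Σ=35 | A=idle B=compute:t5 [compute-only]

end_cycle[6] = 35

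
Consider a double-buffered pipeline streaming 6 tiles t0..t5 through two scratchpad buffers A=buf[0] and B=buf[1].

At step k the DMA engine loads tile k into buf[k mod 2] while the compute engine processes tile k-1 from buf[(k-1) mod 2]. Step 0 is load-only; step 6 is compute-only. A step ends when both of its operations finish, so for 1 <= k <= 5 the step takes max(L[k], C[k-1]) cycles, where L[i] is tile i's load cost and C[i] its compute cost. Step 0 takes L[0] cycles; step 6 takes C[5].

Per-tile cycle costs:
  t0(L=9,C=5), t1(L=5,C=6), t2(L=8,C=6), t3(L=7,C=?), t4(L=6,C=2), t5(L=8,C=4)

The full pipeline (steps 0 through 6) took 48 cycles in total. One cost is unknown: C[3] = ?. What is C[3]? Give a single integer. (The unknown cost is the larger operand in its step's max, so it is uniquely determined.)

C[3] = 7

step 0 = dur = L[0]=9 = 9
step 1 = dur = max(L[1]=5, C[0]=5) = 5
step 2 = dur = max(L[2]=8, C[1]=6) = 8
step 3 = dur = max(L[3]=7, C[2]=6) = 7
step 4 = dur = max(L[4]=6, C[3]=?) = C[3]  (unknown; binding)
step 5 = dur = max(L[5]=8, C[4]=2) = 8
step 6 = dur = C[5]=4 = 4
sum of known step durations = 41
dur[4] = total - known = 48 - 41 = 7
C[3] is the binding max in step 4, so C[3] = dur[4] = 7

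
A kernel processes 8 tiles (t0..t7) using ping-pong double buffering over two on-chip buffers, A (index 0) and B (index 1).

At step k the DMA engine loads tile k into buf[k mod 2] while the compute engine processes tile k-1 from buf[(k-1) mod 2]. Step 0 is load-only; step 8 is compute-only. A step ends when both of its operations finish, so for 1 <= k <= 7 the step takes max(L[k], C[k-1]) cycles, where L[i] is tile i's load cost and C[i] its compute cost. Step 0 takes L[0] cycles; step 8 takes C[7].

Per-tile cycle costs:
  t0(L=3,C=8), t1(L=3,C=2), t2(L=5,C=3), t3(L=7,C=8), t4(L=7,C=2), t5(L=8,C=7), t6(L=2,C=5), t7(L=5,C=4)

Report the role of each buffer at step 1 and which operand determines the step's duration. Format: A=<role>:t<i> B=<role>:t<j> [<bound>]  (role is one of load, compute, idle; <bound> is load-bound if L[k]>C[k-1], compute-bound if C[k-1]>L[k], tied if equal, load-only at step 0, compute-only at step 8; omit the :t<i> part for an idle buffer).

k=0 load=t0/3c comp=- wait=3 total=3
k=1 load=t1/3c comp=t0/8c wait=8 total=11
k=2 load=t2/5c comp=t1/2c wait=5 total=16
k=3 load=t3/7c comp=t2/3c wait=7 total=23
k=4 load=t4/7c comp=t3/8c wait=8 total=31
k=5 load=t5/8c comp=t4/2c wait=8 total=39
k=6 load=t6/2c comp=t5/7c wait=7 total=46
k=7 load=t7/5c comp=t6/5c wait=5 total=51
k=8 load=- comp=t7/4c wait=4 total=55

step 1: A=compute:t0 B=load:t1 [compute-bound]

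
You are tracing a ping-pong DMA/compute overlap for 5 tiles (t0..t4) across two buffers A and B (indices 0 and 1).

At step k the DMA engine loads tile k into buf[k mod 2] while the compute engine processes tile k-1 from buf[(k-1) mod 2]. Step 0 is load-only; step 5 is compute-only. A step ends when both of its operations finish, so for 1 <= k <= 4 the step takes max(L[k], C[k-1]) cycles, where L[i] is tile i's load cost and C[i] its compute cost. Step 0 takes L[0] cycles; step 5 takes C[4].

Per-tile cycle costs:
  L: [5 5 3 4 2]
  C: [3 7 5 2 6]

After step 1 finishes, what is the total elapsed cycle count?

  0. 5=5c; end=5; A:t0 B:-
  1. max(5,3)=5c; end=10; A:t0 B:t1
  2. max(3,7)=7c; end=17; A:t2 B:t1
  3. max(4,5)=5c; end=22; A:t2 B:t3
  4. max(2,2)=2c; end=24; A:t4 B:t3
  5. 6=6c; end=30; A:t4 B:t3

end_cycle[1] = 10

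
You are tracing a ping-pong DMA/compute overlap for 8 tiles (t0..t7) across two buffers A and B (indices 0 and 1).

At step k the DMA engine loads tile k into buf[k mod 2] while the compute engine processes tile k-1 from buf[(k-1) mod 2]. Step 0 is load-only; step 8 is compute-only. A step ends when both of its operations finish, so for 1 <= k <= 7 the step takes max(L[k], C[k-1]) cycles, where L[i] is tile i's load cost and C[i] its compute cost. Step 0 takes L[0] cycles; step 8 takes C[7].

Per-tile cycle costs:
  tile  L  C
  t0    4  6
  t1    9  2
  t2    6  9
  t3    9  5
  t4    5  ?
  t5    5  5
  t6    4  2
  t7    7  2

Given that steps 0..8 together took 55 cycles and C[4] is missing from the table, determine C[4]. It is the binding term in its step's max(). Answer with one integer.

step 0 = dur = L[0]=4 = 4
step 1 = dur = max(L[1]=9, C[0]=6) = 9
step 2 = dur = max(L[2]=6, C[1]=2) = 6
step 3 = dur = max(L[3]=9, C[2]=9) = 9
step 4 = dur = max(L[4]=5, C[3]=5) = 5
step 5 = dur = max(L[5]=5, C[4]=?) = C[4]  (unknown; binding)
step 6 = dur = max(L[6]=4, C[5]=5) = 5
step 7 = dur = max(L[7]=7, C[6]=2) = 7
step 8 = dur = C[7]=2 = 2
sum of known step durations = 47
dur[5] = total - known = 55 - 47 = 8
C[4] is the binding max in step 5, so C[4] = dur[5] = 8

C[4] = 8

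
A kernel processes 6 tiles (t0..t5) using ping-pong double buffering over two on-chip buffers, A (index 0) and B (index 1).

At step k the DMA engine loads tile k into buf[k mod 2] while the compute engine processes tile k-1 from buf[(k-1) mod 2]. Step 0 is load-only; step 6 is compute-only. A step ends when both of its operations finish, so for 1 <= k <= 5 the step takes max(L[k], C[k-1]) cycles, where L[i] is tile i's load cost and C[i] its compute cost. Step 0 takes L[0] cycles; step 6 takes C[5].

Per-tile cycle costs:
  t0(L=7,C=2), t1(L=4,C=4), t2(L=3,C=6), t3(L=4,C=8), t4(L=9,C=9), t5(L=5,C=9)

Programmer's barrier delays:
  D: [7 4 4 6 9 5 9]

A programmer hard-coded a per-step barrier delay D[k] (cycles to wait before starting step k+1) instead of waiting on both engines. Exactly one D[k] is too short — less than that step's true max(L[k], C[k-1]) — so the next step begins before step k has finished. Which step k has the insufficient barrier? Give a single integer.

hazard at step 5

k=0 barrier L[0]=7→7c, D[0]=7 ok
k=1 barrier max(L[1]=4,C[0]=2)→4c, D[1]=4 ok
k=2 barrier max(L[2]=3,C[1]=4)→4c, D[2]=4 ok
k=3 barrier max(L[3]=4,C[2]=6)→6c, D[3]=6 ok
k=4 barrier max(L[4]=9,C[3]=8)→9c, D[4]=9 ok
k=5 barrier max(L[5]=5,C[4]=9)→9c, D[5]=5 SHORT
k=6 barrier C[5]=9→9c, D[6]=9 ok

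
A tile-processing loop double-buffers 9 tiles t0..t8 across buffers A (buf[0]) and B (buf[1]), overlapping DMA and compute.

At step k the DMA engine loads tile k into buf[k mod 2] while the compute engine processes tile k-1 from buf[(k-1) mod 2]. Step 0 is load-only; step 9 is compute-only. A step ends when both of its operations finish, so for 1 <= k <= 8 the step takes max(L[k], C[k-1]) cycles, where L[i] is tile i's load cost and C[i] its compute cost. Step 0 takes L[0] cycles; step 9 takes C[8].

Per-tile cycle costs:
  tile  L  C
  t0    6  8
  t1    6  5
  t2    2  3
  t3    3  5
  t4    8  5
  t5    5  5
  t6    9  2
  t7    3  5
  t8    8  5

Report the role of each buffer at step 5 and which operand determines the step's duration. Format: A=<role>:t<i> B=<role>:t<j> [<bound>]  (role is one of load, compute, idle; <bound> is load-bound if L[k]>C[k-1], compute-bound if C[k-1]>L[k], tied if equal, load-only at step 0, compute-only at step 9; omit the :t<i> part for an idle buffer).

step 5: A=compute:t4 B=load:t5 [tied]

k=0 load=t0/6c comp=- wait=6 total=6
k=1 load=t1/6c comp=t0/8c wait=8 total=14
k=2 load=t2/2c comp=t1/5c wait=5 total=19
k=3 load=t3/3c comp=t2/3c wait=3 total=22
k=4 load=t4/8c comp=t3/5c wait=8 total=30
k=5 load=t5/5c comp=t4/5c wait=5 total=35
k=6 load=t6/9c comp=t5/5c wait=9 total=44
k=7 load=t7/3c comp=t6/2c wait=3 total=47
k=8 load=t8/8c comp=t7/5c wait=8 total=55
k=9 load=- comp=t8/5c wait=5 total=60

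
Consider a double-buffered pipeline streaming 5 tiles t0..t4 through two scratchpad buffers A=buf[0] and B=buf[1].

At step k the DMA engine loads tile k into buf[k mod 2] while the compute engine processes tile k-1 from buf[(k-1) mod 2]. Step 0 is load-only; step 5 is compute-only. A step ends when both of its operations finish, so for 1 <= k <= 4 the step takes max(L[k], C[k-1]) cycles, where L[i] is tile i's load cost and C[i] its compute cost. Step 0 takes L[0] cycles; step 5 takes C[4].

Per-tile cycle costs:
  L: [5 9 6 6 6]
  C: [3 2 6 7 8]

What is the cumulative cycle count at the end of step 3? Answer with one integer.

step 0: L[0]=5 → dur=5, Σ=5 | A=load:t0 B=idle [load-only]
step 1: L[1]=9 C[0]=3 → dur=9, Σ=14 | A=compute:t0 B=load:t1 [load-bound]
step 2: L[2]=6 C[1]=2 → dur=6, Σ=20 | A=load:t2 B=compute:t1 [load-bound]
step 3: L[3]=6 C[2]=6 → dur=6, Σ=26 | A=compute:t2 B=load:t3 [tied]
step 4: L[4]=6 C[3]=7 → dur=7, Σ=33 | A=load:t4 B=compute:t3 [compute-bound]
step 5: C[4]=8 → dur=8, Σ=41 | A=compute:t4 B=idle [compute-only]

end_cycle[3] = 26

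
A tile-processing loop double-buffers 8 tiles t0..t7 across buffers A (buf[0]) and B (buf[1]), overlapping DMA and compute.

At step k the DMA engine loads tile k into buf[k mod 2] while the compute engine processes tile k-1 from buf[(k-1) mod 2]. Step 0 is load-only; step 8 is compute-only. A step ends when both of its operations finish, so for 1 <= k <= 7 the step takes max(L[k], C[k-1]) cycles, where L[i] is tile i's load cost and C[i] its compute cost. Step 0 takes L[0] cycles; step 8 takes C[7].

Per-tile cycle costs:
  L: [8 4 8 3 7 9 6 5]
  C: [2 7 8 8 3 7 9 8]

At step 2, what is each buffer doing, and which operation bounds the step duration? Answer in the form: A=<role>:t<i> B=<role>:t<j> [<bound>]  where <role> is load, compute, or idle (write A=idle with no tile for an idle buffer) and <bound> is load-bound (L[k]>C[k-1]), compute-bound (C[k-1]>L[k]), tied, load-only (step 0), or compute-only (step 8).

[0] DMA t0→A (8c) ∥ CU idle ⇒ 8c, clock 8
[1] DMA t1→B (4c) ∥ CU A:t0 (2c) ⇒ 4c, clock 12
[2] DMA t2→A (8c) ∥ CU B:t1 (7c) ⇒ 8c, clock 20
[3] DMA t3→B (3c) ∥ CU A:t2 (8c) ⇒ 8c, clock 28
[4] DMA t4→A (7c) ∥ CU B:t3 (8c) ⇒ 8c, clock 36
[5] DMA t5→B (9c) ∥ CU A:t4 (3c) ⇒ 9c, clock 45
[6] DMA t6→A (6c) ∥ CU B:t5 (7c) ⇒ 7c, clock 52
[7] DMA t7→B (5c) ∥ CU A:t6 (9c) ⇒ 9c, clock 61
[8] DMA idle ∥ CU B:t7 (8c) ⇒ 8c, clock 69

step 2: A=load:t2 B=compute:t1 [load-bound]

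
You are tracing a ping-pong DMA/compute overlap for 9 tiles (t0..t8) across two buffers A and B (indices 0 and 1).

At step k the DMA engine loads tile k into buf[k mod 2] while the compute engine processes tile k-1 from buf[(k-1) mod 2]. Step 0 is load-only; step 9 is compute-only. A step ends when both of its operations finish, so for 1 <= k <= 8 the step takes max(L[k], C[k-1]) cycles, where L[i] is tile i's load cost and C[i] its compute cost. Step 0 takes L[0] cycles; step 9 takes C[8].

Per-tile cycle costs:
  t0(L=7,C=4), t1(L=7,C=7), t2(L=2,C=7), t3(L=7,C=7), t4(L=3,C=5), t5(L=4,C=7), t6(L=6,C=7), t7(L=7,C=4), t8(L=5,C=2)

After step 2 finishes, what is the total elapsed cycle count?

end_cycle[2] = 21

[0] DMA t0→A (7c) ∥ CU idle ⇒ 7c, clock 7
[1] DMA t1→B (7c) ∥ CU A:t0 (4c) ⇒ 7c, clock 14
[2] DMA t2→A (2c) ∥ CU B:t1 (7c) ⇒ 7c, clock 21
[3] DMA t3→B (7c) ∥ CU A:t2 (7c) ⇒ 7c, clock 28
[4] DMA t4→A (3c) ∥ CU B:t3 (7c) ⇒ 7c, clock 35
[5] DMA t5→B (4c) ∥ CU A:t4 (5c) ⇒ 5c, clock 40
[6] DMA t6→A (6c) ∥ CU B:t5 (7c) ⇒ 7c, clock 47
[7] DMA t7→B (7c) ∥ CU A:t6 (7c) ⇒ 7c, clock 54
[8] DMA t8→A (5c) ∥ CU B:t7 (4c) ⇒ 5c, clock 59
[9] DMA idle ∥ CU A:t8 (2c) ⇒ 2c, clock 61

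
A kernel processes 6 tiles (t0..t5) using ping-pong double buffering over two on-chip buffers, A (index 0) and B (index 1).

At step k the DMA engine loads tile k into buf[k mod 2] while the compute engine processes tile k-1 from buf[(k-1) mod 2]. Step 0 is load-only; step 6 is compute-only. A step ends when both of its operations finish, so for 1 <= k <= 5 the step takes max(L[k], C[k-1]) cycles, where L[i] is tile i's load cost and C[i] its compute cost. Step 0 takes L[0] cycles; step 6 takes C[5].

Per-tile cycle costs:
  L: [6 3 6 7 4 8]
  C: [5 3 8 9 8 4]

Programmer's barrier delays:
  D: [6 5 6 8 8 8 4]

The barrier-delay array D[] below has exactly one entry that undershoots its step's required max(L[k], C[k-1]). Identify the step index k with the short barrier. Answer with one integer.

k=0 barrier L[0]=6→6c, D[0]=6 ok
k=1 barrier max(L[1]=3,C[0]=5)→5c, D[1]=5 ok
k=2 barrier max(L[2]=6,C[1]=3)→6c, D[2]=6 ok
k=3 barrier max(L[3]=7,C[2]=8)→8c, D[3]=8 ok
k=4 barrier max(L[4]=4,C[3]=9)→9c, D[4]=8 SHORT
k=5 barrier max(L[5]=8,C[4]=8)→8c, D[5]=8 ok
k=6 barrier C[5]=4→4c, D[6]=4 ok

hazard at step 4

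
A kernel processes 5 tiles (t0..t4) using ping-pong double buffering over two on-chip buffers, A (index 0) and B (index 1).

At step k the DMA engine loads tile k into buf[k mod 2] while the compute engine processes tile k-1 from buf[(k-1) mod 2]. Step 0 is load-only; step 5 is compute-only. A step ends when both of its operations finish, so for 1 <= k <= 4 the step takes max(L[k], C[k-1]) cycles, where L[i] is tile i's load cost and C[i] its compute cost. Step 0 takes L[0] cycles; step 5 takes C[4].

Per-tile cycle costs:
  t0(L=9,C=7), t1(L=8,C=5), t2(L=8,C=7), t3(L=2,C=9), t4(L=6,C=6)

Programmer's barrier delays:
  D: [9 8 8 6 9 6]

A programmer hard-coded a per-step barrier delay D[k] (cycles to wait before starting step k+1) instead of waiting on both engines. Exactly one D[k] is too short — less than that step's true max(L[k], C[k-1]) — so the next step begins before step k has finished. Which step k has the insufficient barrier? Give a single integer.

hazard at step 3

k=0 barrier L[0]=9→9c, D[0]=9 ok
k=1 barrier max(L[1]=8,C[0]=7)→8c, D[1]=8 ok
k=2 barrier max(L[2]=8,C[1]=5)→8c, D[2]=8 ok
k=3 barrier max(L[3]=2,C[2]=7)→7c, D[3]=6 SHORT
k=4 barrier max(L[4]=6,C[3]=9)→9c, D[4]=9 ok
k=5 barrier C[4]=6→6c, D[5]=6 ok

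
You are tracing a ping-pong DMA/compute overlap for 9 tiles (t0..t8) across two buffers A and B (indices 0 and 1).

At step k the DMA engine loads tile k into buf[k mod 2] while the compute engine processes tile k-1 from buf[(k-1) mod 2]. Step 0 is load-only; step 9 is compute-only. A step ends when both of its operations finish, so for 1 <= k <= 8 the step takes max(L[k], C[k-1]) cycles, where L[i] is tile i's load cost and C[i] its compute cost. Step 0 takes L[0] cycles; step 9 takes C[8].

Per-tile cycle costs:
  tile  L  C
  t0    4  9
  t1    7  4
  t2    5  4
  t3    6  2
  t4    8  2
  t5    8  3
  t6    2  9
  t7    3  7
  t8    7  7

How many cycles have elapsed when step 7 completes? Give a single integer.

end_cycle[7] = 52

step 0: L[0]=4 → dur=4, Σ=4 | A=load:t0 B=idle [load-only]
step 1: L[1]=7 C[0]=9 → dur=9, Σ=13 | A=compute:t0 B=load:t1 [compute-bound]
step 2: L[2]=5 C[1]=4 → dur=5, Σ=18 | A=load:t2 B=compute:t1 [load-bound]
step 3: L[3]=6 C[2]=4 → dur=6, Σ=24 | A=compute:t2 B=load:t3 [load-bound]
step 4: L[4]=8 C[3]=2 → dur=8, Σ=32 | A=load:t4 B=compute:t3 [load-bound]
step 5: L[5]=8 C[4]=2 → dur=8, Σ=40 | A=compute:t4 B=load:t5 [load-bound]
step 6: L[6]=2 C[5]=3 → dur=3, Σ=43 | A=load:t6 B=compute:t5 [compute-bound]
step 7: L[7]=3 C[6]=9 → dur=9, Σ=52 | A=compute:t6 B=load:t7 [compute-bound]
step 8: L[8]=7 C[7]=7 → dur=7, Σ=59 | A=load:t8 B=compute:t7 [tied]
step 9: C[8]=7 → dur=7, Σ=66 | A=compute:t8 B=idle [compute-only]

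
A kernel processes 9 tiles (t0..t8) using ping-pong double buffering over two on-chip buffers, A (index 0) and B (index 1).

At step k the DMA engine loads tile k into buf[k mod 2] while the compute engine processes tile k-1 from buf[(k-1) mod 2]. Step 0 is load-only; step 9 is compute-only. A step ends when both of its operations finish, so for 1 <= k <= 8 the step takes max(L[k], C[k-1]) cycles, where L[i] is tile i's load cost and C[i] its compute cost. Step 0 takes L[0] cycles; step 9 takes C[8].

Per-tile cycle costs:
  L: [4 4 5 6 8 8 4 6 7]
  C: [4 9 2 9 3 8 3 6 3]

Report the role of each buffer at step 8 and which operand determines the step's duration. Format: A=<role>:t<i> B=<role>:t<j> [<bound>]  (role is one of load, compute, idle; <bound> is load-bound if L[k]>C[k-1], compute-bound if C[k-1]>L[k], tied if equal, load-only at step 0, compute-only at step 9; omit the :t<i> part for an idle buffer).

step 0: L[0]=4 → dur=4, Σ=4 | A=load:t0 B=idle [load-only]
step 1: L[1]=4 C[0]=4 → dur=4, Σ=8 | A=compute:t0 B=load:t1 [tied]
step 2: L[2]=5 C[1]=9 → dur=9, Σ=17 | A=load:t2 B=compute:t1 [compute-bound]
step 3: L[3]=6 C[2]=2 → dur=6, Σ=23 | A=compute:t2 B=load:t3 [load-bound]
step 4: L[4]=8 C[3]=9 → dur=9, Σ=32 | A=load:t4 B=compute:t3 [compute-bound]
step 5: L[5]=8 C[4]=3 → dur=8, Σ=40 | A=compute:t4 B=load:t5 [load-bound]
step 6: L[6]=4 C[5]=8 → dur=8, Σ=48 | A=load:t6 B=compute:t5 [compute-bound]
step 7: L[7]=6 C[6]=3 → dur=6, Σ=54 | A=compute:t6 B=load:t7 [load-bound]
step 8: L[8]=7 C[7]=6 → dur=7, Σ=61 | A=load:t8 B=compute:t7 [load-bound]
step 9: C[8]=3 → dur=3, Σ=64 | A=compute:t8 B=idle [compute-only]

step 8: A=load:t8 B=compute:t7 [load-bound]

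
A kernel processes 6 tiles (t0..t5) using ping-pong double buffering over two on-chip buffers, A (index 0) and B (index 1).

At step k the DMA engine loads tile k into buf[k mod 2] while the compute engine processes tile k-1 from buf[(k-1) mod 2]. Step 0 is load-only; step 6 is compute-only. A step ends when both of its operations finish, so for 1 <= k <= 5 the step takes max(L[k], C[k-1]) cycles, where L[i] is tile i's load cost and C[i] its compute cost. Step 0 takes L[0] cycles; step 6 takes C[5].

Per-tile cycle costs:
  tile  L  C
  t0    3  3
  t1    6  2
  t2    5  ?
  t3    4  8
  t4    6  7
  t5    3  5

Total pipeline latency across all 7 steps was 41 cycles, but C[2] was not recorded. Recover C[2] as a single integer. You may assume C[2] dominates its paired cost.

C[2] = 7

step 0 → dur = L[0]=3 = 3
step 1 → dur = max(L[1]=6, C[0]=3) = 6
step 2 → dur = max(L[2]=5, C[1]=2) = 5
step 3 → dur = max(L[3]=4, C[2]=?) = C[2]  (unknown; binding)
step 4 → dur = max(L[4]=6, C[3]=8) = 8
step 5 → dur = max(L[5]=3, C[4]=7) = 7
step 6 → dur = C[5]=5 = 5
sum of known step durations = 34
dur[3] = total - known = 41 - 34 = 7
C[2] is the binding max in step 3, so C[2] = dur[3] = 7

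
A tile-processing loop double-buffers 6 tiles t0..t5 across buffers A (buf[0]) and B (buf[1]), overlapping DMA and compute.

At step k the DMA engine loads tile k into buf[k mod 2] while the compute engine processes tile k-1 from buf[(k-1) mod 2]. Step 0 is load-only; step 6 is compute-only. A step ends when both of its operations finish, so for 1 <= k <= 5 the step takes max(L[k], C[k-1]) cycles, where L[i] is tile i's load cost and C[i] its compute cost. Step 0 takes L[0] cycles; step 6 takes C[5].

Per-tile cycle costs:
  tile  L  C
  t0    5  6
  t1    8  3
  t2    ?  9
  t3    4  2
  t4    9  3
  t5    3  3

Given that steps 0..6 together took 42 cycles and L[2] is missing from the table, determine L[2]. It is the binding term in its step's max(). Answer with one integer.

L[2] = 5

step 0 | dur = L[0]=5 = 5
step 1 | dur = max(L[1]=8, C[0]=6) = 8
step 2 | dur = max(L[2]=?, C[1]=3) = L[2]  (unknown; binding)
step 3 | dur = max(L[3]=4, C[2]=9) = 9
step 4 | dur = max(L[4]=9, C[3]=2) = 9
step 5 | dur = max(L[5]=3, C[4]=3) = 3
step 6 | dur = C[5]=3 = 3
sum of known step durations = 37
dur[2] = total - known = 42 - 37 = 5
L[2] is the binding max in step 2, so L[2] = dur[2] = 5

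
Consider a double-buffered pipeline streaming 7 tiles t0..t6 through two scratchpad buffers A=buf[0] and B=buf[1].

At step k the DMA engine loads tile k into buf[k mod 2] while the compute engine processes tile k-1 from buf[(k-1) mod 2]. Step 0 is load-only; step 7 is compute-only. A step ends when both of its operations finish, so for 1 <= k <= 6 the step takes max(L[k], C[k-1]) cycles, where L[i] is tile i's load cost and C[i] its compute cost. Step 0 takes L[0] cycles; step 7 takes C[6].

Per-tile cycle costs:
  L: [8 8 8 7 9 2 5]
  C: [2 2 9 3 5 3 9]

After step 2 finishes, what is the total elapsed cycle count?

end_cycle[2] = 24

k=0 load=t0/8c comp=- wait=8 total=8
k=1 load=t1/8c comp=t0/2c wait=8 total=16
k=2 load=t2/8c comp=t1/2c wait=8 total=24
k=3 load=t3/7c comp=t2/9c wait=9 total=33
k=4 load=t4/9c comp=t3/3c wait=9 total=42
k=5 load=t5/2c comp=t4/5c wait=5 total=47
k=6 load=t6/5c comp=t5/3c wait=5 total=52
k=7 load=- comp=t6/9c wait=9 total=61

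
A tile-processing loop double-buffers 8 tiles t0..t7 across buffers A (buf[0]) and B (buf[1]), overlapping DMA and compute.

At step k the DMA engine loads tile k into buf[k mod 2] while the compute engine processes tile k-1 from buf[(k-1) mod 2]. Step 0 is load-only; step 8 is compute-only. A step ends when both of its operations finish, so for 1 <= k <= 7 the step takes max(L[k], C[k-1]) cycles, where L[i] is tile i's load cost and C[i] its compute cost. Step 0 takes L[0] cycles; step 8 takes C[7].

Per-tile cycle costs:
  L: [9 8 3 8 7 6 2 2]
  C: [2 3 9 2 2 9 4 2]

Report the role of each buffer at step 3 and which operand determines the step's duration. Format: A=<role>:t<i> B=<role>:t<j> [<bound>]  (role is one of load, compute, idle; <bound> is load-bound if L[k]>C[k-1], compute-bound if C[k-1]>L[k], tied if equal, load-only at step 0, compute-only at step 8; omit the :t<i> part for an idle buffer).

step 3: A=compute:t2 B=load:t3 [compute-bound]

step 0: L[0]=9 → dur=9, Σ=9 | A=load:t0 B=idle [load-only]
step 1: L[1]=8 C[0]=2 → dur=8, Σ=17 | A=compute:t0 B=load:t1 [load-bound]
step 2: L[2]=3 C[1]=3 → dur=3, Σ=20 | A=load:t2 B=compute:t1 [tied]
step 3: L[3]=8 C[2]=9 → dur=9, Σ=29 | A=compute:t2 B=load:t3 [compute-bound]
step 4: L[4]=7 C[3]=2 → dur=7, Σ=36 | A=load:t4 B=compute:t3 [load-bound]
step 5: L[5]=6 C[4]=2 → dur=6, Σ=42 | A=compute:t4 B=load:t5 [load-bound]
step 6: L[6]=2 C[5]=9 → dur=9, Σ=51 | A=load:t6 B=compute:t5 [compute-bound]
step 7: L[7]=2 C[6]=4 → dur=4, Σ=55 | A=compute:t6 B=load:t7 [compute-bound]
step 8: C[7]=2 → dur=2, Σ=57 | A=idle B=compute:t7 [compute-only]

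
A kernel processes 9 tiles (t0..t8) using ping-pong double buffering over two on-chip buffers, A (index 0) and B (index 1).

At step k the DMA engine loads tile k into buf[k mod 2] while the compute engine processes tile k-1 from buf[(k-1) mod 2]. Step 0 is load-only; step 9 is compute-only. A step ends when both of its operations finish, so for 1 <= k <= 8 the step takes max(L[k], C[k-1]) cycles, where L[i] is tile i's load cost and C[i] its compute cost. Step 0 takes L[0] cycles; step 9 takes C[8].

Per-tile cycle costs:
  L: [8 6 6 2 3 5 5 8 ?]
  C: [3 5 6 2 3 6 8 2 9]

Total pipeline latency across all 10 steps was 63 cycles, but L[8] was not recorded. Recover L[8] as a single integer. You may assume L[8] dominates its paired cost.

L[8] = 6

step 0: dur = L[0]=8 = 8
step 1: dur = max(L[1]=6, C[0]=3) = 6
step 2: dur = max(L[2]=6, C[1]=5) = 6
step 3: dur = max(L[3]=2, C[2]=6) = 6
step 4: dur = max(L[4]=3, C[3]=2) = 3
step 5: dur = max(L[5]=5, C[4]=3) = 5
step 6: dur = max(L[6]=5, C[5]=6) = 6
step 7: dur = max(L[7]=8, C[6]=8) = 8
step 8: dur = max(L[8]=?, C[7]=2) = L[8]  (unknown; binding)
step 9: dur = C[8]=9 = 9
sum of known step durations = 57
dur[8] = total - known = 63 - 57 = 6
L[8] is the binding max in step 8, so L[8] = dur[8] = 6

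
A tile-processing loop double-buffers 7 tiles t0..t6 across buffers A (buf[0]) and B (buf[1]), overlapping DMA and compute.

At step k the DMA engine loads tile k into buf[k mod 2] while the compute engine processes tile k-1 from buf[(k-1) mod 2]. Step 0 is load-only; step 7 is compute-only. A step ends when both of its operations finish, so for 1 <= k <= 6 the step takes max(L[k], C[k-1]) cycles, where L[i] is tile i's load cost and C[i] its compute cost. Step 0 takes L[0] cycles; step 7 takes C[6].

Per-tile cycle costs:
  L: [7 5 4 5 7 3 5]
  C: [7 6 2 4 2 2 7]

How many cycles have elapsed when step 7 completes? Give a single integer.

[0] DMA t0→A (7c) ∥ CU idle ⇒ 7c, clock 7
[1] DMA t1→B (5c) ∥ CU A:t0 (7c) ⇒ 7c, clock 14
[2] DMA t2→A (4c) ∥ CU B:t1 (6c) ⇒ 6c, clock 20
[3] DMA t3→B (5c) ∥ CU A:t2 (2c) ⇒ 5c, clock 25
[4] DMA t4→A (7c) ∥ CU B:t3 (4c) ⇒ 7c, clock 32
[5] DMA t5→B (3c) ∥ CU A:t4 (2c) ⇒ 3c, clock 35
[6] DMA t6→A (5c) ∥ CU B:t5 (2c) ⇒ 5c, clock 40
[7] DMA idle ∥ CU A:t6 (7c) ⇒ 7c, clock 47

end_cycle[7] = 47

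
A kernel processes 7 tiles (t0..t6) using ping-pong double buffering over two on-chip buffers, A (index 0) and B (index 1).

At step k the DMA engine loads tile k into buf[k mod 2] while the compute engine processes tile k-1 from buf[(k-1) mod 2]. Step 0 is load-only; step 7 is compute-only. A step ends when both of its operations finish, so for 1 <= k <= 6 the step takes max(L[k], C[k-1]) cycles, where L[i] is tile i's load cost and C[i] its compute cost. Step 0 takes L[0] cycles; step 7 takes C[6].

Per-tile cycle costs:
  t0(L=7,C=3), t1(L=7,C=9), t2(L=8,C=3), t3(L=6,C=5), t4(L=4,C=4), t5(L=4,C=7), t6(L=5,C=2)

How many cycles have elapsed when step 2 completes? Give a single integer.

step 0: L[0]=7 → dur=7, Σ=7 | A=load:t0 B=idle [load-only]
step 1: L[1]=7 C[0]=3 → dur=7, Σ=14 | A=compute:t0 B=load:t1 [load-bound]
step 2: L[2]=8 C[1]=9 → dur=9, Σ=23 | A=load:t2 B=compute:t1 [compute-bound]
step 3: L[3]=6 C[2]=3 → dur=6, Σ=29 | A=compute:t2 B=load:t3 [load-bound]
step 4: L[4]=4 C[3]=5 → dur=5, Σ=34 | A=load:t4 B=compute:t3 [compute-bound]
step 5: L[5]=4 C[4]=4 → dur=4, Σ=38 | A=compute:t4 B=load:t5 [tied]
step 6: L[6]=5 C[5]=7 → dur=7, Σ=45 | A=load:t6 B=compute:t5 [compute-bound]
step 7: C[6]=2 → dur=2, Σ=47 | A=compute:t6 B=idle [compute-only]

end_cycle[2] = 23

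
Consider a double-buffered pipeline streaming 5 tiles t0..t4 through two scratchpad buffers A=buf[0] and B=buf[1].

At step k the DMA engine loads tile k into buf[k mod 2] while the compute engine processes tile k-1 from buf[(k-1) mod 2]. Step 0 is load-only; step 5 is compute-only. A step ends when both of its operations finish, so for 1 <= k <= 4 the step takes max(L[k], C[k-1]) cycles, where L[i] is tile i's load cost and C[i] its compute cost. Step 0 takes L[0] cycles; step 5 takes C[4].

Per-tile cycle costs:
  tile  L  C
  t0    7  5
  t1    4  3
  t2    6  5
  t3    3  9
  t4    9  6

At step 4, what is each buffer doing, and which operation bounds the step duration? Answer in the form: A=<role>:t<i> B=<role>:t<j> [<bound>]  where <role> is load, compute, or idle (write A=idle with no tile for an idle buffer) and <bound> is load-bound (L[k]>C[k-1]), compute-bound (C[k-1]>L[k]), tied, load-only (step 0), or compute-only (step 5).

step 4: A=load:t4 B=compute:t3 [tied]

k=0 load=t0/7c comp=- wait=7 total=7
k=1 load=t1/4c comp=t0/5c wait=5 total=12
k=2 load=t2/6c comp=t1/3c wait=6 total=18
k=3 load=t3/3c comp=t2/5c wait=5 total=23
k=4 load=t4/9c comp=t3/9c wait=9 total=32
k=5 load=- comp=t4/6c wait=6 total=38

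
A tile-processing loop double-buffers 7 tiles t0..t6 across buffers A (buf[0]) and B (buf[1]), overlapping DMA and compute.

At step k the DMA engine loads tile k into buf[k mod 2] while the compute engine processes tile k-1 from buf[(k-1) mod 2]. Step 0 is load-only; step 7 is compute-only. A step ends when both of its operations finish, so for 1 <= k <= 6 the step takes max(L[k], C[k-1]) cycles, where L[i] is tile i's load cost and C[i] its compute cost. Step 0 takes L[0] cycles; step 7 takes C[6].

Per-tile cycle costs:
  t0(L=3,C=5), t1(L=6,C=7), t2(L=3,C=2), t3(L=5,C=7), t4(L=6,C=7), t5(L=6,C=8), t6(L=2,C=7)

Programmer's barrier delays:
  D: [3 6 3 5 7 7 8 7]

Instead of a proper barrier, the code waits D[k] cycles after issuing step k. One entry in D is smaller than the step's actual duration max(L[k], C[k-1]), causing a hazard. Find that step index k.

hazard at step 2

k=0 barrier L[0]=3→3c, D[0]=3 ok
k=1 barrier max(L[1]=6,C[0]=5)→6c, D[1]=6 ok
k=2 barrier max(L[2]=3,C[1]=7)→7c, D[2]=3 SHORT
k=3 barrier max(L[3]=5,C[2]=2)→5c, D[3]=5 ok
k=4 barrier max(L[4]=6,C[3]=7)→7c, D[4]=7 ok
k=5 barrier max(L[5]=6,C[4]=7)→7c, D[5]=7 ok
k=6 barrier max(L[6]=2,C[5]=8)→8c, D[6]=8 ok
k=7 barrier C[6]=7→7c, D[7]=7 ok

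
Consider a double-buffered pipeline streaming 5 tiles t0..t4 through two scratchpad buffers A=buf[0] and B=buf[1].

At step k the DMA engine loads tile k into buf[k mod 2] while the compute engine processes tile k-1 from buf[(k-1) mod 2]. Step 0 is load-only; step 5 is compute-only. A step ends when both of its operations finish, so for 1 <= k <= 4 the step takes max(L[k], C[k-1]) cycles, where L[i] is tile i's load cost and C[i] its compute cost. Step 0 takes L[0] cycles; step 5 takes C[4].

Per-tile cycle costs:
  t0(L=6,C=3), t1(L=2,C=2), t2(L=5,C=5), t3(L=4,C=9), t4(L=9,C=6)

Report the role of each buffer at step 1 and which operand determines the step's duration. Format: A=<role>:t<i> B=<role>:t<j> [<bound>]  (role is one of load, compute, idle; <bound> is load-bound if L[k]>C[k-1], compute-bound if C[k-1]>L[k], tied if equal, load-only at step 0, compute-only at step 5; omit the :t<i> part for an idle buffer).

step 0: L[0]=6 → dur=6, Σ=6 | A=load:t0 B=idle [load-only]
step 1: L[1]=2 C[0]=3 → dur=3, Σ=9 | A=compute:t0 B=load:t1 [compute-bound]
step 2: L[2]=5 C[1]=2 → dur=5, Σ=14 | A=load:t2 B=compute:t1 [load-bound]
step 3: L[3]=4 C[2]=5 → dur=5, Σ=19 | A=compute:t2 B=load:t3 [compute-bound]
step 4: L[4]=9 C[3]=9 → dur=9, Σ=28 | A=load:t4 B=compute:t3 [tied]
step 5: C[4]=6 → dur=6, Σ=34 | A=compute:t4 B=idle [compute-only]

step 1: A=compute:t0 B=load:t1 [compute-bound]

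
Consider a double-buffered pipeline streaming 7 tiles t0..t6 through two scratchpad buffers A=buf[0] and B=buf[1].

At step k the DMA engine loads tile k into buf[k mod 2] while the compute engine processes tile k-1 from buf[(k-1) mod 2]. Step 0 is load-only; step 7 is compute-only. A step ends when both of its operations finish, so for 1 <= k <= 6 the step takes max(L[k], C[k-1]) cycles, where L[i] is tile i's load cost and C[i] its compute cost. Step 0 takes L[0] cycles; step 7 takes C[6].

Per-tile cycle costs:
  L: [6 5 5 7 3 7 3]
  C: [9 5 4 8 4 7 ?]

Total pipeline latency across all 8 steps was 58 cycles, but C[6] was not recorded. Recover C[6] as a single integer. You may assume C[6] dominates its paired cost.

step 0 | dur = L[0]=6 = 6
step 1 | dur = max(L[1]=5, C[0]=9) = 9
step 2 | dur = max(L[2]=5, C[1]=5) = 5
step 3 | dur = max(L[3]=7, C[2]=4) = 7
step 4 | dur = max(L[4]=3, C[3]=8) = 8
step 5 | dur = max(L[5]=7, C[4]=4) = 7
step 6 | dur = max(L[6]=3, C[5]=7) = 7
step 7 | dur = C[6]=? = C[6]  (unknown; binding)
sum of known step durations = 49
dur[7] = total - known = 58 - 49 = 9
C[6] is the binding max in step 7, so C[6] = dur[7] = 9

C[6] = 9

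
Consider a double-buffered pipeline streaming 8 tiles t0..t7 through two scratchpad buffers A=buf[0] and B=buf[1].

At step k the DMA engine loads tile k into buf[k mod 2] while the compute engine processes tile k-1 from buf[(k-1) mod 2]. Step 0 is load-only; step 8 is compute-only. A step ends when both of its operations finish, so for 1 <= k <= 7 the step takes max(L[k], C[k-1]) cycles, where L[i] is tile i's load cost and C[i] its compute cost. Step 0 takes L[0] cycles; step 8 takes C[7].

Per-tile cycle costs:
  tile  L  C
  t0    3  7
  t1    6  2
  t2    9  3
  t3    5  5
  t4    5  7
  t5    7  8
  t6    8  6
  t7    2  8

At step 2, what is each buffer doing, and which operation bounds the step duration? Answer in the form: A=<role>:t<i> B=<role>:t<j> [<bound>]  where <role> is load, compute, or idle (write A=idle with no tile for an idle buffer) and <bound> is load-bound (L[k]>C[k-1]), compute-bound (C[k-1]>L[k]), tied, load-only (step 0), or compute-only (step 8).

  0. 3=3c; end=3; A:t0 B:-
  1. max(6,7)=7c; end=10; A:t0 B:t1
  2. max(9,2)=9c; end=19; A:t2 B:t1
  3. max(5,3)=5c; end=24; A:t2 B:t3
  4. max(5,5)=5c; end=29; A:t4 B:t3
  5. max(7,7)=7c; end=36; A:t4 B:t5
  6. max(8,8)=8c; end=44; A:t6 B:t5
  7. max(2,6)=6c; end=50; A:t6 B:t7
  8. 8=8c; end=58; A:t6 B:t7

step 2: A=load:t2 B=compute:t1 [load-bound]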